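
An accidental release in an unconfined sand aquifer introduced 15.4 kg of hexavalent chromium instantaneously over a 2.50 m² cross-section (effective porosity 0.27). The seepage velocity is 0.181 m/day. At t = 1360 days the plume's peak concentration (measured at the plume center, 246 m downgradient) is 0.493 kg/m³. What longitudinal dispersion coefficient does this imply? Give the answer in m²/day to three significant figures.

0.125 m²/day

At the plume center C_max = M/(n_e·A·√(4πDt)), so D = M²/(4πt·(n_e·A·C_max)²).
n_e·A·C_max = 0.27 × 2.50 × 0.493 = 0.3328 kg/m.
D = 15.4²/(4π × 1360 × 0.3328²) = 0.125 m²/day.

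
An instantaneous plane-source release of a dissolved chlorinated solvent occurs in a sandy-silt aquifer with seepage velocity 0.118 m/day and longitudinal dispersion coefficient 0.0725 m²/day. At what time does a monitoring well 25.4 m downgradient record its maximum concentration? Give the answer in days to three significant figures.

210 days

For the 1D instantaneous-source solution, setting ∂C/∂t = 0 at fixed x gives v²t² + 2Dt − x² = 0, so t = (√(D² + v²x²) − D)/v².
√(D² + v²x²) = √(0.0725² + 0.118² × 25.4²) = 2.998; v² = 0.013924.
t = (2.998 − 0.0725)/0.013924 = 210 days (vs. the pure-advection estimate x/v = 215 d).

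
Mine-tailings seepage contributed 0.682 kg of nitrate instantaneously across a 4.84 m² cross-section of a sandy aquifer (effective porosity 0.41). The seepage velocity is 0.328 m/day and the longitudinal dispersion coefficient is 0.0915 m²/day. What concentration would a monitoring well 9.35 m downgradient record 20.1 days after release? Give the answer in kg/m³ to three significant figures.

For an instantaneous plane source, C(x,t) = M/(n_e·A·√(4πDt)) · exp(−(x−vt)²/(4Dt)), with n_e·A the pore (flow) area.
Plume center vt = 0.328 × 20.1 = 6.5928 m, so the well at 9.35 m is 2.7572 m downgradient of the peak.
√(4πDt) = 4.807 m, giving peak height M/(n_e·A·√(4πDt)) = 0.682/(0.41 × 4.84 × 4.807) = 0.07150 kg/m³.
(x−vt)²/(4Dt) = (2.7572)²/(4 × 0.0915 × 20.1) = 1.033; exp(−1.033) = 0.3559.
C = 0.07150 × 0.3559 = 0.0254 kg/m³.

0.0254 kg/m³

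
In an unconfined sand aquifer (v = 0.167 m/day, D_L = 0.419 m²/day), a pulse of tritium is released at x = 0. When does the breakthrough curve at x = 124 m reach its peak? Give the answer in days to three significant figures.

728 days

For the 1D instantaneous-source solution, setting ∂C/∂t = 0 at fixed x gives v²t² + 2Dt − x² = 0, so t = (√(D² + v²x²) − D)/v².
√(D² + v²x²) = √(0.419² + 0.167² × 124²) = 20.71; v² = 0.027889.
t = (20.71 − 0.419)/0.027889 = 728 days (vs. the pure-advection estimate x/v = 743 d).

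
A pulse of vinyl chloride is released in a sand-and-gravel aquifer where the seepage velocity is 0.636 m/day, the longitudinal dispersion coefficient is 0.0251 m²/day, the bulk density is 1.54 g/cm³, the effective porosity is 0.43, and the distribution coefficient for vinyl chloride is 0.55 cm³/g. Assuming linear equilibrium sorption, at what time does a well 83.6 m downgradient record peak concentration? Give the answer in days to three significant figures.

Retardation factor R = 1 + ρ_b·K_d/n = 1 + 1.54 × 0.55/0.43 = 2.970.
Sorption retards both mechanisms: v_R = v/R = 0.2141 m/day, D_R = D/R = 0.008451 m²/day.
Peak time from v_R²t² + 2D_R t − x² = 0: t = (√(D_R² + v_R²x²) − D_R)/v_R².
√(D_R² + v_R²x²) = √(0.008451² + 0.2141² × 83.6²) = 17.90; v_R² = 0.04584.
t = (17.90 − 0.008451)/0.04584 = 390 days.

390 days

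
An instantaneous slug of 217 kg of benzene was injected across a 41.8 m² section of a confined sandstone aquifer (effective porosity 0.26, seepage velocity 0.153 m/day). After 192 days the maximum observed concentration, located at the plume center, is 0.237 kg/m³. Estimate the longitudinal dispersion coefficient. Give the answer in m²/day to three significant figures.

At the plume center C_max = M/(n_e·A·√(4πDt)), so D = M²/(4πt·(n_e·A·C_max)²).
n_e·A·C_max = 0.26 × 41.8 × 0.237 = 2.576 kg/m.
D = 217²/(4π × 192 × 2.576²) = 2.94 m²/day.

2.94 m²/day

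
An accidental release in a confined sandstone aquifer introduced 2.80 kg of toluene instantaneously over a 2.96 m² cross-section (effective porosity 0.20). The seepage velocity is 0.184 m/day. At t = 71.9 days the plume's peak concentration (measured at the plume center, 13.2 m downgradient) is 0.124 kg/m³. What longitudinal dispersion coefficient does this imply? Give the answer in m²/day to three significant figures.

1.61 m²/day

At the plume center C_max = M/(n_e·A·√(4πDt)), so D = M²/(4πt·(n_e·A·C_max)²).
n_e·A·C_max = 0.20 × 2.96 × 0.124 = 0.07341 kg/m.
D = 2.80²/(4π × 71.9 × 0.07341²) = 1.61 m²/day.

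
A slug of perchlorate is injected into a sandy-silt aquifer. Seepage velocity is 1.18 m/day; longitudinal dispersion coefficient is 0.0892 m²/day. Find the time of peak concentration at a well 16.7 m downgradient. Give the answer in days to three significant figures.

14.1 days

For the 1D instantaneous-source solution, setting ∂C/∂t = 0 at fixed x gives v²t² + 2Dt − x² = 0, so t = (√(D² + v²x²) − D)/v².
√(D² + v²x²) = √(0.0892² + 1.18² × 16.7²) = 19.71; v² = 1.3924.
t = (19.71 − 0.0892)/1.3924 = 14.1 days (vs. the pure-advection estimate x/v = 14.2 d).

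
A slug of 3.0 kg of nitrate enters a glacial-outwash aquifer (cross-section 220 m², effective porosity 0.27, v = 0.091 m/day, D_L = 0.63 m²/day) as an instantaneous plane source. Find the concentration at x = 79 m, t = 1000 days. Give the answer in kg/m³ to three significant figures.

For an instantaneous plane source, C(x,t) = M/(n_e·A·√(4πDt)) · exp(−(x−vt)²/(4Dt)), with n_e·A the pore (flow) area.
Plume center vt = 0.091 × 1000 = 91 m, so the well at 79 m is 12 m upgradient of the peak.
√(4πDt) = 88.98 m, giving peak height M/(n_e·A·√(4πDt)) = 3.0/(0.27 × 220 × 88.98) = 0.0005676 kg/m³.
(x−vt)²/(4Dt) = (-12)²/(4 × 0.63 × 1000) = 0.05714; exp(−0.05714) = 0.9445.
C = 0.0005676 × 0.9445 = 0.000536 kg/m³.

0.000536 kg/m³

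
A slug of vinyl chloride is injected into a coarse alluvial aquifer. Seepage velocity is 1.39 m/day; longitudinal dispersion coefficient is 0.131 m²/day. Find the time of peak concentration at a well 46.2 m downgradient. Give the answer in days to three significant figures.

For the 1D instantaneous-source solution, setting ∂C/∂t = 0 at fixed x gives v²t² + 2Dt − x² = 0, so t = (√(D² + v²x²) − D)/v².
√(D² + v²x²) = √(0.131² + 1.39² × 46.2²) = 64.22; v² = 1.9321.
t = (64.22 − 0.131)/1.9321 = 33.2 days (vs. the pure-advection estimate x/v = 33.2 d).

33.2 days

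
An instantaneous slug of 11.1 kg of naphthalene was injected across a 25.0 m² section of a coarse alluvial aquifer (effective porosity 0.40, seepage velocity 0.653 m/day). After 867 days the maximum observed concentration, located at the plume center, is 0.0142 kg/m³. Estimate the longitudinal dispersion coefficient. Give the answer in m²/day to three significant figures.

0.561 m²/day

At the plume center C_max = M/(n_e·A·√(4πDt)), so D = M²/(4πt·(n_e·A·C_max)²).
n_e·A·C_max = 0.40 × 25.0 × 0.0142 = 0.1420 kg/m.
D = 11.1²/(4π × 867 × 0.1420²) = 0.561 m²/day.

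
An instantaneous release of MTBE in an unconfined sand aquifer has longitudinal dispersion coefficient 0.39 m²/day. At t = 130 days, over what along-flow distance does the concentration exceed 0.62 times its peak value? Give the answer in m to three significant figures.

The plume is Gaussian with σ = √(2Dt) = √(2 × 0.39 × 130) = 10.07 m.
C/C_peak = exp(−Δx²/(2σ²)) = 0.62 ⇒ Δx = σ·√(−2 ln 0.62) = 10.07 × 0.9778 = 9.846 m.
Width = 2Δx = 19.7 m.

19.7 m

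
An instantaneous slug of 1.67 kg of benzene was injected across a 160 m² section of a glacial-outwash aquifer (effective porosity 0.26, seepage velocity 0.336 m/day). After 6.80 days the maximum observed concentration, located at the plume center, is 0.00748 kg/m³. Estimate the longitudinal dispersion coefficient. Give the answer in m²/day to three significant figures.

At the plume center C_max = M/(n_e·A·√(4πDt)), so D = M²/(4πt·(n_e·A·C_max)²).
n_e·A·C_max = 0.26 × 160 × 0.00748 = 0.3112 kg/m.
D = 1.67²/(4π × 6.80 × 0.3112²) = 0.337 m²/day.

0.337 m²/day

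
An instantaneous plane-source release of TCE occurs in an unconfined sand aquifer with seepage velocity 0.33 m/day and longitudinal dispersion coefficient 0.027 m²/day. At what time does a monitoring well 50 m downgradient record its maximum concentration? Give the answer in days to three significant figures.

For the 1D instantaneous-source solution, setting ∂C/∂t = 0 at fixed x gives v²t² + 2Dt − x² = 0, so t = (√(D² + v²x²) − D)/v².
√(D² + v²x²) = √(0.027² + 0.33² × 50²) = 16.50; v² = 0.1089.
t = (16.50 − 0.027)/0.1089 = 151 days (vs. the pure-advection estimate x/v = 152 d).

151 days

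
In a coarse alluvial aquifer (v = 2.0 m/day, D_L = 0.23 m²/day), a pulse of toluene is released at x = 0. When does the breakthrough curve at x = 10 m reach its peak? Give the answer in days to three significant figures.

4.94 days

For the 1D instantaneous-source solution, setting ∂C/∂t = 0 at fixed x gives v²t² + 2Dt − x² = 0, so t = (√(D² + v²x²) − D)/v².
√(D² + v²x²) = √(0.23² + 2.0² × 10²) = 20.00; v² = 4.
t = (20.00 − 0.23)/4 = 4.94 days (vs. the pure-advection estimate x/v = 5.00 d).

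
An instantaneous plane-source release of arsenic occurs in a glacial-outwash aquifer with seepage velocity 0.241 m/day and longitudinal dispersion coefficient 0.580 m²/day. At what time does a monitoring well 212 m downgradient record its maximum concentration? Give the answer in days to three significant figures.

870 days

For the 1D instantaneous-source solution, setting ∂C/∂t = 0 at fixed x gives v²t² + 2Dt − x² = 0, so t = (√(D² + v²x²) − D)/v².
√(D² + v²x²) = √(0.580² + 0.241² × 212²) = 51.10; v² = 0.058081.
t = (51.10 − 0.580)/0.058081 = 870 days (vs. the pure-advection estimate x/v = 880 d).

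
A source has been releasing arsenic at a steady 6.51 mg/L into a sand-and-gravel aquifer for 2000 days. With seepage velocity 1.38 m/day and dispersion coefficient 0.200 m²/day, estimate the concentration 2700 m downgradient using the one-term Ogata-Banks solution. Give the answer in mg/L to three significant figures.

For a continuous step input, C/C₀ ≈ ½·erfc((x−vt)/(2√(Dt))).
vt = 1.38 × 2000 = 2760 m and 2√(Dt) = 2√(0.200 × 2000) = 40.00 m.
Argument (x−vt)/(2√(Dt)) = (2700 − 2760)/40.00 = -1.500; ½·erfc(-1.500) = 0.9831.
C = 6.51 × 0.9831 = 6.40 mg/L.

6.40 mg/L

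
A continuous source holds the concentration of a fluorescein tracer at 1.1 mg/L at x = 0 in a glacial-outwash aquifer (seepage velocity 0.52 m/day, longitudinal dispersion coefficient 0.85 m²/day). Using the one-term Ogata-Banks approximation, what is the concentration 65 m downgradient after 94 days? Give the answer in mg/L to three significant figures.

0.111 mg/L

For a continuous step input, C/C₀ ≈ ½·erfc((x−vt)/(2√(Dt))).
vt = 0.52 × 94 = 48.88 m and 2√(Dt) = 2√(0.85 × 94) = 17.88 m.
Argument (x−vt)/(2√(Dt)) = (65 − 48.88)/17.88 = 0.9016; ½·erfc(0.9016) = 0.1011.
C = 1.1 × 0.1011 = 0.111 mg/L.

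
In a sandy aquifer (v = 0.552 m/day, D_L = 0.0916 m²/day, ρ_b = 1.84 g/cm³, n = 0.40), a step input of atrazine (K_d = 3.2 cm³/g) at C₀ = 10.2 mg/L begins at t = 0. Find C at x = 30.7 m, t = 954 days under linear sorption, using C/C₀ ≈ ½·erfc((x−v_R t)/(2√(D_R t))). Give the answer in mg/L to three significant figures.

8.15 mg/L

Retardation factor R = 1 + ρ_b·K_d/n = 1 + 1.84 × 3.2/0.40 = 15.72.
Sorption retards both mechanisms: v_R = v/R = 0.03511 m/day, D_R = D/R = 0.005827 m²/day.
v_R·t = 0.03511 × 954 = 33.49494 m; 2√(D_R t) = 4.715 m; argument = (30.7 − 33.49494)/4.715 = -0.5928.
C = C₀ × ½·erfc(-0.5928) = 10.2 × 0.7991 = 8.15 mg/L.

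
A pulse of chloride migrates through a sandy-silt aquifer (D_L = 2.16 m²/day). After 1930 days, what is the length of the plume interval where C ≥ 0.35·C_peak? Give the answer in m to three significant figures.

The plume is Gaussian with σ = √(2Dt) = √(2 × 2.16 × 1930) = 91.31 m.
C/C_peak = exp(−Δx²/(2σ²)) = 0.35 ⇒ Δx = σ·√(−2 ln 0.35) = 91.31 × 1.449 = 132.3 m.
Width = 2Δx = 265 m.

265 m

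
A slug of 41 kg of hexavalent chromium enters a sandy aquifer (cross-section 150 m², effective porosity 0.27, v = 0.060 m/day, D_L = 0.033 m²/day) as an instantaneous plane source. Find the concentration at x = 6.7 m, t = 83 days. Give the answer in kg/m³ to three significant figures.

0.132 kg/m³

For an instantaneous plane source, C(x,t) = M/(n_e·A·√(4πDt)) · exp(−(x−vt)²/(4Dt)), with n_e·A the pore (flow) area.
Plume center vt = 0.060 × 83 = 4.98 m, so the well at 6.7 m is 1.72 m downgradient of the peak.
√(4πDt) = 5.867 m, giving peak height M/(n_e·A·√(4πDt)) = 41/(0.27 × 150 × 5.867) = 0.1725 kg/m³.
(x−vt)²/(4Dt) = (1.72)²/(4 × 0.033 × 83) = 0.2700; exp(−0.2700) = 0.7634.
C = 0.1725 × 0.7634 = 0.132 kg/m³.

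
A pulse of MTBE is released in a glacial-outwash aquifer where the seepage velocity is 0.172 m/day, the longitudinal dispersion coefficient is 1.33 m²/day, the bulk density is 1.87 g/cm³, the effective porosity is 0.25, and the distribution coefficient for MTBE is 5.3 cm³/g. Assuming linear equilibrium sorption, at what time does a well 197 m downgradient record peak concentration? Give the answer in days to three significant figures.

44800 days

Retardation factor R = 1 + ρ_b·K_d/n = 1 + 1.87 × 5.3/0.25 = 40.64.
Sorption retards both mechanisms: v_R = v/R = 0.004232 m/day, D_R = D/R = 0.03273 m²/day.
Peak time from v_R²t² + 2D_R t − x² = 0: t = (√(D_R² + v_R²x²) − D_R)/v_R².
√(D_R² + v_R²x²) = √(0.03273² + 0.004232² × 197²) = 0.8343; v_R² = 1.791e-05.
t = (0.8343 − 0.03273)/1.791e-05 = 44800 days.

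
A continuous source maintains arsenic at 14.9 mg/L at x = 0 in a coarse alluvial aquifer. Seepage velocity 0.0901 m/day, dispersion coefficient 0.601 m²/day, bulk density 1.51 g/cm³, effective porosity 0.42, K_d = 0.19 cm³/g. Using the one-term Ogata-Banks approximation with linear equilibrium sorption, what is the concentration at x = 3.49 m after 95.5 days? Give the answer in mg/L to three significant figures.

Retardation factor R = 1 + ρ_b·K_d/n = 1 + 1.51 × 0.19/0.42 = 1.683.
Sorption retards both mechanisms: v_R = v/R = 0.05354 m/day, D_R = D/R = 0.3571 m²/day.
v_R·t = 0.05354 × 95.5 = 5.11307 m; 2√(D_R t) = 11.68 m; argument = (3.49 − 5.11307)/11.68 = -0.1390.
C = C₀ × ½·erfc(-0.1390) = 14.9 × 0.5779 = 8.61 mg/L.

8.61 mg/L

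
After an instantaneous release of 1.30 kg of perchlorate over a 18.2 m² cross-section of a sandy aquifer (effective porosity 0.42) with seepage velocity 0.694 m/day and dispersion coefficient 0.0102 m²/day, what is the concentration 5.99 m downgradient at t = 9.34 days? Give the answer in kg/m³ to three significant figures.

0.0824 kg/m³

For an instantaneous plane source, C(x,t) = M/(n_e·A·√(4πDt)) · exp(−(x−vt)²/(4Dt)), with n_e·A the pore (flow) area.
Plume center vt = 0.694 × 9.34 = 6.48196 m, so the well at 5.99 m is 0.49196 m upgradient of the peak.
√(4πDt) = 1.094 m, giving peak height M/(n_e·A·√(4πDt)) = 1.30/(0.42 × 18.2 × 1.094) = 0.1555 kg/m³.
(x−vt)²/(4Dt) = (-0.49196)²/(4 × 0.0102 × 9.34) = 0.6351; exp(−0.6351) = 0.5299.
C = 0.1555 × 0.5299 = 0.0824 kg/m³.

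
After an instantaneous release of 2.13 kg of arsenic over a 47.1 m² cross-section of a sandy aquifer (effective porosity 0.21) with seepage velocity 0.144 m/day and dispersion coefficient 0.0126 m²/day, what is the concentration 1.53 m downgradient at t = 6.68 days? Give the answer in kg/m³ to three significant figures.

For an instantaneous plane source, C(x,t) = M/(n_e·A·√(4πDt)) · exp(−(x−vt)²/(4Dt)), with n_e·A the pore (flow) area.
Plume center vt = 0.144 × 6.68 = 0.96192 m, so the well at 1.53 m is 0.56808 m downgradient of the peak.
√(4πDt) = 1.028 m, giving peak height M/(n_e·A·√(4πDt)) = 2.13/(0.21 × 47.1 × 1.028) = 0.2095 kg/m³.
(x−vt)²/(4Dt) = (0.56808)²/(4 × 0.0126 × 6.68) = 0.9585; exp(−0.9585) = 0.3835.
C = 0.2095 × 0.3835 = 0.0803 kg/m³.

0.0803 kg/m³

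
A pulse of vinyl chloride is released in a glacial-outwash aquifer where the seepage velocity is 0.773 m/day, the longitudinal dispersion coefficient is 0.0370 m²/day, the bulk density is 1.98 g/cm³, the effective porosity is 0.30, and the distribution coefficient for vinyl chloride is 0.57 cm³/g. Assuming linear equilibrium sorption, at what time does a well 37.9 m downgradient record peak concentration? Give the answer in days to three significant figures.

233 days

Retardation factor R = 1 + ρ_b·K_d/n = 1 + 1.98 × 0.57/0.30 = 4.762.
Sorption retards both mechanisms: v_R = v/R = 0.1623 m/day, D_R = D/R = 0.007770 m²/day.
Peak time from v_R²t² + 2D_R t − x² = 0: t = (√(D_R² + v_R²x²) − D_R)/v_R².
√(D_R² + v_R²x²) = √(0.007770² + 0.1623² × 37.9²) = 6.151; v_R² = 0.02634.
t = (6.151 − 0.007770)/0.02634 = 233 days.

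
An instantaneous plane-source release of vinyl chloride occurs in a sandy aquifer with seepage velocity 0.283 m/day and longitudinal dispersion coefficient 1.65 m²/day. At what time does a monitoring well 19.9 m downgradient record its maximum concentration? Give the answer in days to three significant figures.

52.7 days

For the 1D instantaneous-source solution, setting ∂C/∂t = 0 at fixed x gives v²t² + 2Dt − x² = 0, so t = (√(D² + v²x²) − D)/v².
√(D² + v²x²) = √(1.65² + 0.283² × 19.9²) = 5.868; v² = 0.080089.
t = (5.868 − 1.65)/0.080089 = 52.7 days (vs. the pure-advection estimate x/v = 70.3 d).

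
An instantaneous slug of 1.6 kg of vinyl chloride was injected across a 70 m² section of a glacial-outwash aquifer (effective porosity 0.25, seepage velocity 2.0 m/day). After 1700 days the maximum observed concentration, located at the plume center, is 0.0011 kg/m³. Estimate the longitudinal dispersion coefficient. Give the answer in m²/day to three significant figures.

0.323 m²/day

At the plume center C_max = M/(n_e·A·√(4πDt)), so D = M²/(4πt·(n_e·A·C_max)²).
n_e·A·C_max = 0.25 × 70 × 0.0011 = 0.01925 kg/m.
D = 1.6²/(4π × 1700 × 0.01925²) = 0.323 m²/day.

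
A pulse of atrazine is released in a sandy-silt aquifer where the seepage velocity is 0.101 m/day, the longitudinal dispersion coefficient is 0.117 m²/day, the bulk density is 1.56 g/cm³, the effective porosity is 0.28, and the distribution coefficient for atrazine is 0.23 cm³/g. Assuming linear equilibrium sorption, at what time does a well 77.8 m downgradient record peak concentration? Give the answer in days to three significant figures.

1730 days

Retardation factor R = 1 + ρ_b·K_d/n = 1 + 1.56 × 0.23/0.28 = 2.281.
Sorption retards both mechanisms: v_R = v/R = 0.04428 m/day, D_R = D/R = 0.05129 m²/day.
Peak time from v_R²t² + 2D_R t − x² = 0: t = (√(D_R² + v_R²x²) − D_R)/v_R².
√(D_R² + v_R²x²) = √(0.05129² + 0.04428² × 77.8²) = 3.445; v_R² = 0.001961.
t = (3.445 − 0.05129)/0.001961 = 1730 days.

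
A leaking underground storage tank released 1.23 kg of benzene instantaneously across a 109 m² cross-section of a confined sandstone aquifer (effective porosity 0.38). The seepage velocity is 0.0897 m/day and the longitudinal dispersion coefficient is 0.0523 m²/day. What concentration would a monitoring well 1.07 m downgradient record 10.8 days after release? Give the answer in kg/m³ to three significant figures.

0.0111 kg/m³

For an instantaneous plane source, C(x,t) = M/(n_e·A·√(4πDt)) · exp(−(x−vt)²/(4Dt)), with n_e·A the pore (flow) area.
Plume center vt = 0.0897 × 10.8 = 0.96876 m, so the well at 1.07 m is 0.10124 m downgradient of the peak.
√(4πDt) = 2.664 m, giving peak height M/(n_e·A·√(4πDt)) = 1.23/(0.38 × 109 × 2.664) = 0.01115 kg/m³.
(x−vt)²/(4Dt) = (0.10124)²/(4 × 0.0523 × 10.8) = 0.004536; exp(−0.004536) = 0.9955.
C = 0.01115 × 0.9955 = 0.0111 kg/m³.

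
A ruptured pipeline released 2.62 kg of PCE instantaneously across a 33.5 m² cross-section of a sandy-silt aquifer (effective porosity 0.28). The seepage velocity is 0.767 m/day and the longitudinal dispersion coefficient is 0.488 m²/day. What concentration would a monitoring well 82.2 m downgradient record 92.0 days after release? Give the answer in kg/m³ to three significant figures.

0.00553 kg/m³

For an instantaneous plane source, C(x,t) = M/(n_e·A·√(4πDt)) · exp(−(x−vt)²/(4Dt)), with n_e·A the pore (flow) area.
Plume center vt = 0.767 × 92.0 = 70.564 m, so the well at 82.2 m is 11.636 m downgradient of the peak.
√(4πDt) = 23.75 m, giving peak height M/(n_e·A·√(4πDt)) = 2.62/(0.28 × 33.5 × 23.75) = 0.01176 kg/m³.
(x−vt)²/(4Dt) = (11.636)²/(4 × 0.488 × 92.0) = 0.7539; exp(−0.7539) = 0.4705.
C = 0.01176 × 0.4705 = 0.00553 kg/m³.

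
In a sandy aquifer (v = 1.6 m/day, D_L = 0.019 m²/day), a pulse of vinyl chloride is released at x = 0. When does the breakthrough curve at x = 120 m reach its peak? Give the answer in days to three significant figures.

75.0 days

For the 1D instantaneous-source solution, setting ∂C/∂t = 0 at fixed x gives v²t² + 2Dt − x² = 0, so t = (√(D² + v²x²) − D)/v².
√(D² + v²x²) = √(0.019² + 1.6² × 120²) = 192.0; v² = 2.56.
t = (192.0 − 0.019)/2.56 = 75.0 days (vs. the pure-advection estimate x/v = 75.0 d).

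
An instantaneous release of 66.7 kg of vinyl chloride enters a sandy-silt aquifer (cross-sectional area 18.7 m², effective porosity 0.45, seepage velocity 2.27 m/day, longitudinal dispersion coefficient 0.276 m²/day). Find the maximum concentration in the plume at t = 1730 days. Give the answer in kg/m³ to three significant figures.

0.102 kg/m³

The peak of an instantaneous 1D plume sits at x = vt; there the Gaussian factor is 1 and C_max = M/(n_e·A·√(4πDt)), where n_e·A is the pore area the mass is dissolved in.
√(4πDt) = √(4π × 0.276 × 1730) = 77.46 m, so C_max = 66.7/(0.45 × 18.7 × 77.46) = 0.102 kg/m³.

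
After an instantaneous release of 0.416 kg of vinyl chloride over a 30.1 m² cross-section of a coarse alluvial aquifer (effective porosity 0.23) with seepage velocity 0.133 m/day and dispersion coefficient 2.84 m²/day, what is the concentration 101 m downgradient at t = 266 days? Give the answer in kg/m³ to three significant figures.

0.000148 kg/m³

For an instantaneous plane source, C(x,t) = M/(n_e·A·√(4πDt)) · exp(−(x−vt)²/(4Dt)), with n_e·A the pore (flow) area.
Plume center vt = 0.133 × 266 = 35.378 m, so the well at 101 m is 65.622 m downgradient of the peak.
√(4πDt) = 97.43 m, giving peak height M/(n_e·A·√(4πDt)) = 0.416/(0.23 × 30.1 × 97.43) = 0.0006167 kg/m³.
(x−vt)²/(4Dt) = (65.622)²/(4 × 2.84 × 266) = 1.425; exp(−1.425) = 0.2405.
C = 0.0006167 × 0.2405 = 0.000148 kg/m³.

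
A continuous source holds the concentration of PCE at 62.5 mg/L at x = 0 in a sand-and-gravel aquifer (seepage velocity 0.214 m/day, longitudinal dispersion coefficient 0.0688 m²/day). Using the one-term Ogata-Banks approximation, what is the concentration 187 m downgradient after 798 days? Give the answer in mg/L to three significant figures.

3.80 mg/L

For a continuous step input, C/C₀ ≈ ½·erfc((x−vt)/(2√(Dt))).
vt = 0.214 × 798 = 170.772 m and 2√(Dt) = 2√(0.0688 × 798) = 14.82 m.
Argument (x−vt)/(2√(Dt)) = (187 − 170.772)/14.82 = 1.095; ½·erfc(1.095) = 0.06074.
C = 62.5 × 0.06074 = 3.80 mg/L.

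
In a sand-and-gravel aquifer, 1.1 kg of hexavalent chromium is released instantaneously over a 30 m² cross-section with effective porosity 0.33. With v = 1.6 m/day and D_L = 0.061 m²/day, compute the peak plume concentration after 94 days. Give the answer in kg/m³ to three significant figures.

0.0131 kg/m³

The peak of an instantaneous 1D plume sits at x = vt; there the Gaussian factor is 1 and C_max = M/(n_e·A·√(4πDt)), where n_e·A is the pore area the mass is dissolved in.
√(4πDt) = √(4π × 0.061 × 94) = 8.489 m, so C_max = 1.1/(0.33 × 30 × 8.489) = 0.0131 kg/m³.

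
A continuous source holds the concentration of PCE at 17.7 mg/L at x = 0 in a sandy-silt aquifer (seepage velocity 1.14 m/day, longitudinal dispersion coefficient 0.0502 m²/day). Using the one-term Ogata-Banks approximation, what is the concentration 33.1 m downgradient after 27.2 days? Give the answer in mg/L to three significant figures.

1.82 mg/L

For a continuous step input, C/C₀ ≈ ½·erfc((x−vt)/(2√(Dt))).
vt = 1.14 × 27.2 = 31.008 m and 2√(Dt) = 2√(0.0502 × 27.2) = 2.337 m.
Argument (x−vt)/(2√(Dt)) = (33.1 − 31.008)/2.337 = 0.8952; ½·erfc(0.8952) = 0.1028.
C = 17.7 × 0.1028 = 1.82 mg/L.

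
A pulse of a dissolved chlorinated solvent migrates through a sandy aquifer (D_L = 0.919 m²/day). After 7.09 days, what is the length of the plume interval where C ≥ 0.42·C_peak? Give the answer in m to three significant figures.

9.51 m

The plume is Gaussian with σ = √(2Dt) = √(2 × 0.919 × 7.09) = 3.610 m.
C/C_peak = exp(−Δx²/(2σ²)) = 0.42 ⇒ Δx = σ·√(−2 ln 0.42) = 3.610 × 1.317 = 4.754 m.
Width = 2Δx = 9.51 m.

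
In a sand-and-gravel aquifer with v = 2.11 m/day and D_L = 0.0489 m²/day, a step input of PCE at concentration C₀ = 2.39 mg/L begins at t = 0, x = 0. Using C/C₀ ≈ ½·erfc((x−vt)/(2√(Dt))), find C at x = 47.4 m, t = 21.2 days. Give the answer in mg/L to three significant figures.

For a continuous step input, C/C₀ ≈ ½·erfc((x−vt)/(2√(Dt))).
vt = 2.11 × 21.2 = 44.732 m and 2√(Dt) = 2√(0.0489 × 21.2) = 2.036 m.
Argument (x−vt)/(2√(Dt)) = (47.4 − 44.732)/2.036 = 1.310; ½·erfc(1.310) = 0.03197.
C = 2.39 × 0.03197 = 0.0764 mg/L.

0.0764 mg/L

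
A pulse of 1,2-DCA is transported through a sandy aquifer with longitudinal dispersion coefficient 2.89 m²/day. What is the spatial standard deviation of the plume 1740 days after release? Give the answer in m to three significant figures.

Dispersive spreading gives a Gaussian with σ² = 2Dt; advection only shifts the center.
σ = √(2 × 2.89 × 1740) = 100 m.

100 m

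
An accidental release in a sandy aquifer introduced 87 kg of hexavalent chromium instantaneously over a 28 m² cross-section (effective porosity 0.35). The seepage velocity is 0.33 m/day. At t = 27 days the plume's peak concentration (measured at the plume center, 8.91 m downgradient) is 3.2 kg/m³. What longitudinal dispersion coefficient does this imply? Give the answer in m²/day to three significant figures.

At the plume center C_max = M/(n_e·A·√(4πDt)), so D = M²/(4πt·(n_e·A·C_max)²).
n_e·A·C_max = 0.35 × 28 × 3.2 = 31.36 kg/m.
D = 87²/(4π × 27 × 31.36²) = 0.0227 m²/day.

0.0227 m²/day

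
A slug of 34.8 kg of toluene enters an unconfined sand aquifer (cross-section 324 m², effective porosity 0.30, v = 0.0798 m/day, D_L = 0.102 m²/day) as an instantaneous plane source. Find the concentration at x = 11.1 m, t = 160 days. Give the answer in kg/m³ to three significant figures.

0.0240 kg/m³

For an instantaneous plane source, C(x,t) = M/(n_e·A·√(4πDt)) · exp(−(x−vt)²/(4Dt)), with n_e·A the pore (flow) area.
Plume center vt = 0.0798 × 160 = 12.768 m, so the well at 11.1 m is 1.668 m upgradient of the peak.
√(4πDt) = 14.32 m, giving peak height M/(n_e·A·√(4πDt)) = 34.8/(0.30 × 324 × 14.32) = 0.02500 kg/m³.
(x−vt)²/(4Dt) = (-1.668)²/(4 × 0.102 × 160) = 0.04262; exp(−0.04262) = 0.9583.
C = 0.02500 × 0.9583 = 0.0240 kg/m³.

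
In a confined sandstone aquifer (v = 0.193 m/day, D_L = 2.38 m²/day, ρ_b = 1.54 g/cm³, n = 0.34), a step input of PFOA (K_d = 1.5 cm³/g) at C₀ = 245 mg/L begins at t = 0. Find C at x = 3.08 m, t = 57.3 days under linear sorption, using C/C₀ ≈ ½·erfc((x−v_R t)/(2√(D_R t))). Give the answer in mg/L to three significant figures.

95.4 mg/L

Retardation factor R = 1 + ρ_b·K_d/n = 1 + 1.54 × 1.5/0.34 = 7.794.
Sorption retards both mechanisms: v_R = v/R = 0.02476 m/day, D_R = D/R = 0.3054 m²/day.
v_R·t = 0.02476 × 57.3 = 1.418748 m; 2√(D_R t) = 8.366 m; argument = (3.08 − 1.418748)/8.366 = 0.1986.
C = C₀ × ½·erfc(0.1986) = 245 × 0.3894 = 95.4 mg/L.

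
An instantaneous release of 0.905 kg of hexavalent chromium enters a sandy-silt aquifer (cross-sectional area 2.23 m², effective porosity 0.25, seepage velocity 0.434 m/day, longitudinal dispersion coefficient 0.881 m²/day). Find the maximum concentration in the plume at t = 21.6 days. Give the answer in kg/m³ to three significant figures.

The peak of an instantaneous 1D plume sits at x = vt; there the Gaussian factor is 1 and C_max = M/(n_e·A·√(4πDt)), where n_e·A is the pore area the mass is dissolved in.
√(4πDt) = √(4π × 0.881 × 21.6) = 15.46 m, so C_max = 0.905/(0.25 × 2.23 × 15.46) = 0.105 kg/m³.

0.105 kg/m³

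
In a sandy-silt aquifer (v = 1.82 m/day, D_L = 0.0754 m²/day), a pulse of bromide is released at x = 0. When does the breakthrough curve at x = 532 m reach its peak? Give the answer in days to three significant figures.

For the 1D instantaneous-source solution, setting ∂C/∂t = 0 at fixed x gives v²t² + 2Dt − x² = 0, so t = (√(D² + v²x²) − D)/v².
√(D² + v²x²) = √(0.0754² + 1.82² × 532²) = 968.2; v² = 3.3124.
t = (968.2 − 0.0754)/3.3124 = 292 days (vs. the pure-advection estimate x/v = 292 d).

292 days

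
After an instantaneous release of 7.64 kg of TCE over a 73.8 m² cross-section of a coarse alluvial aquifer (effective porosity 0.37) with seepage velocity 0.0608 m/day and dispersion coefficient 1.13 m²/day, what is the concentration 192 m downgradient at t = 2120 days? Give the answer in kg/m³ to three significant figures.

For an instantaneous plane source, C(x,t) = M/(n_e·A·√(4πDt)) · exp(−(x−vt)²/(4Dt)), with n_e·A the pore (flow) area.
Plume center vt = 0.0608 × 2120 = 128.896 m, so the well at 192 m is 63.104 m downgradient of the peak.
√(4πDt) = 173.5 m, giving peak height M/(n_e·A·√(4πDt)) = 7.64/(0.37 × 73.8 × 173.5) = 0.001613 kg/m³.
(x−vt)²/(4Dt) = (63.104)²/(4 × 1.13 × 2120) = 0.4156; exp(−0.4156) = 0.6599.
C = 0.001613 × 0.6599 = 0.00106 kg/m³.

0.00106 kg/m³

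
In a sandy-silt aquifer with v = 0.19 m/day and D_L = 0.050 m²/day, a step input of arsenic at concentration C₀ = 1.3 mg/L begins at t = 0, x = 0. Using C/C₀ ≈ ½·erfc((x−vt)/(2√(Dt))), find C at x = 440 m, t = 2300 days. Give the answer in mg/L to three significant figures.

0.548 mg/L

For a continuous step input, C/C₀ ≈ ½·erfc((x−vt)/(2√(Dt))).
vt = 0.19 × 2300 = 437 m and 2√(Dt) = 2√(0.050 × 2300) = 21.45 m.
Argument (x−vt)/(2√(Dt)) = (440 − 437)/21.45 = 0.1399; ½·erfc(0.1399) = 0.4216.
C = 1.3 × 0.4216 = 0.548 mg/L.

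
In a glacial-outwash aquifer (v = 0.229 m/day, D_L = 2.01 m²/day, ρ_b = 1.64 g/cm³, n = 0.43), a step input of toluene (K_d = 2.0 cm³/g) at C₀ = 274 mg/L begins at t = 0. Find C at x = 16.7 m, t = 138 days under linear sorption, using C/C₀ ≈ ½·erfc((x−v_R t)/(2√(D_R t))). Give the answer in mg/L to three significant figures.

Retardation factor R = 1 + ρ_b·K_d/n = 1 + 1.64 × 2.0/0.43 = 8.628.
Sorption retards both mechanisms: v_R = v/R = 0.02654 m/day, D_R = D/R = 0.2330 m²/day.
v_R·t = 0.02654 × 138 = 3.66252 m; 2√(D_R t) = 11.34 m; argument = (16.7 − 3.66252)/11.34 = 1.150.
C = C₀ × ½·erfc(1.150) = 274 × 0.05194 = 14.2 mg/L.

14.2 mg/L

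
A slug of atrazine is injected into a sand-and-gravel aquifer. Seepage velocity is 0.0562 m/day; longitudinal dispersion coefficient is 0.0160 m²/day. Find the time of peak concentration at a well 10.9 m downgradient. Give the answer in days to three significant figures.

189 days

For the 1D instantaneous-source solution, setting ∂C/∂t = 0 at fixed x gives v²t² + 2Dt − x² = 0, so t = (√(D² + v²x²) − D)/v².
√(D² + v²x²) = √(0.0160² + 0.0562² × 10.9²) = 0.6128; v² = 0.00315844.
t = (0.6128 − 0.0160)/0.00315844 = 189 days (vs. the pure-advection estimate x/v = 194 d).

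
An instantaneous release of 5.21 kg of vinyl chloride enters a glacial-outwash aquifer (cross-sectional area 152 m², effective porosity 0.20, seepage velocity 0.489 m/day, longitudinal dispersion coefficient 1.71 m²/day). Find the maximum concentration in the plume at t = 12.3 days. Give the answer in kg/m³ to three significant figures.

0.0105 kg/m³

The peak of an instantaneous 1D plume sits at x = vt; there the Gaussian factor is 1 and C_max = M/(n_e·A·√(4πDt)), where n_e·A is the pore area the mass is dissolved in.
√(4πDt) = √(4π × 1.71 × 12.3) = 16.26 m, so C_max = 5.21/(0.20 × 152 × 16.26) = 0.0105 kg/m³.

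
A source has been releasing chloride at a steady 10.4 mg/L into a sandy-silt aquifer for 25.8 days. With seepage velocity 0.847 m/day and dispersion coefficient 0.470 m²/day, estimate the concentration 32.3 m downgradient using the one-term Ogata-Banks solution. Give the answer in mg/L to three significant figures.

0.176 mg/L

For a continuous step input, C/C₀ ≈ ½·erfc((x−vt)/(2√(Dt))).
vt = 0.847 × 25.8 = 21.8526 m and 2√(Dt) = 2√(0.470 × 25.8) = 6.964 m.
Argument (x−vt)/(2√(Dt)) = (32.3 − 21.8526)/6.964 = 1.500; ½·erfc(1.500) = 0.01695.
C = 10.4 × 0.01695 = 0.176 mg/L.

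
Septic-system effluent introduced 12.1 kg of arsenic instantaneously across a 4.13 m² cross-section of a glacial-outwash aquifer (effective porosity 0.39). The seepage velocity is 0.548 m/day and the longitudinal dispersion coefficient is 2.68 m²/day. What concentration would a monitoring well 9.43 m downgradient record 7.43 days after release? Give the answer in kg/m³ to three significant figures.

0.331 kg/m³

For an instantaneous plane source, C(x,t) = M/(n_e·A·√(4πDt)) · exp(−(x−vt)²/(4Dt)), with n_e·A the pore (flow) area.
Plume center vt = 0.548 × 7.43 = 4.07164 m, so the well at 9.43 m is 5.35836 m downgradient of the peak.
√(4πDt) = 15.82 m, giving peak height M/(n_e·A·√(4πDt)) = 12.1/(0.39 × 4.13 × 15.82) = 0.4749 kg/m³.
(x−vt)²/(4Dt) = (5.35836)²/(4 × 2.68 × 7.43) = 0.3605; exp(−0.3605) = 0.6973.
C = 0.4749 × 0.6973 = 0.331 kg/m³.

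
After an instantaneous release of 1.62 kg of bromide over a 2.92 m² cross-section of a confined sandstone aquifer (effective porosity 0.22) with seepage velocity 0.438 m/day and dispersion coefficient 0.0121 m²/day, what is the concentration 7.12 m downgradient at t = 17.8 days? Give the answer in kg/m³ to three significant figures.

0.901 kg/m³

For an instantaneous plane source, C(x,t) = M/(n_e·A·√(4πDt)) · exp(−(x−vt)²/(4Dt)), with n_e·A the pore (flow) area.
Plume center vt = 0.438 × 17.8 = 7.7964 m, so the well at 7.12 m is 0.6764 m upgradient of the peak.
√(4πDt) = 1.645 m, giving peak height M/(n_e·A·√(4πDt)) = 1.62/(0.22 × 2.92 × 1.645) = 1.533 kg/m³.
(x−vt)²/(4Dt) = (-0.6764)²/(4 × 0.0121 × 17.8) = 0.5311; exp(−0.5311) = 0.5880.
C = 1.533 × 0.5880 = 0.901 kg/m³.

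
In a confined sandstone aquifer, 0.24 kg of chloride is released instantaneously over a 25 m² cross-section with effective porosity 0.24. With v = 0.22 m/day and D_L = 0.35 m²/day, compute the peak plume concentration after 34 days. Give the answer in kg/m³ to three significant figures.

0.00327 kg/m³

The peak of an instantaneous 1D plume sits at x = vt; there the Gaussian factor is 1 and C_max = M/(n_e·A·√(4πDt)), where n_e·A is the pore area the mass is dissolved in.
√(4πDt) = √(4π × 0.35 × 34) = 12.23 m, so C_max = 0.24/(0.24 × 25 × 12.23) = 0.00327 kg/m³.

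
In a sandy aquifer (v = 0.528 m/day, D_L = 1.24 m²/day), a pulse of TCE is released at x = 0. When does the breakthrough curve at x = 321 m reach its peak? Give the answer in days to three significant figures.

For the 1D instantaneous-source solution, setting ∂C/∂t = 0 at fixed x gives v²t² + 2Dt − x² = 0, so t = (√(D² + v²x²) − D)/v².
√(D² + v²x²) = √(1.24² + 0.528² × 321²) = 169.5; v² = 0.278784.
t = (169.5 − 1.24)/0.278784 = 604 days (vs. the pure-advection estimate x/v = 608 d).

604 days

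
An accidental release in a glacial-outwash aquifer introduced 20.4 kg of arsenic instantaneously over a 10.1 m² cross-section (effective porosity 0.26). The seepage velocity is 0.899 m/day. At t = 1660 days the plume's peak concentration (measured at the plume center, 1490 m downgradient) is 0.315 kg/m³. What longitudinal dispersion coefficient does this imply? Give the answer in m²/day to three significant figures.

At the plume center C_max = M/(n_e·A·√(4πDt)), so D = M²/(4πt·(n_e·A·C_max)²).
n_e·A·C_max = 0.26 × 10.1 × 0.315 = 0.8272 kg/m.
D = 20.4²/(4π × 1660 × 0.8272²) = 0.0292 m²/day.

0.0292 m²/day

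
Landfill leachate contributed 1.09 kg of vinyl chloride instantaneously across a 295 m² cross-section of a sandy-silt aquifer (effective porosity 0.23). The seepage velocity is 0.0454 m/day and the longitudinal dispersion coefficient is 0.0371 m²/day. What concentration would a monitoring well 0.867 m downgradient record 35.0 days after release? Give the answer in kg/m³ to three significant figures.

0.00360 kg/m³

For an instantaneous plane source, C(x,t) = M/(n_e·A·√(4πDt)) · exp(−(x−vt)²/(4Dt)), with n_e·A the pore (flow) area.
Plume center vt = 0.0454 × 35.0 = 1.589 m, so the well at 0.867 m is 0.722 m upgradient of the peak.
√(4πDt) = 4.039 m, giving peak height M/(n_e·A·√(4πDt)) = 1.09/(0.23 × 295 × 4.039) = 0.003977 kg/m³.
(x−vt)²/(4Dt) = (-0.722)²/(4 × 0.0371 × 35.0) = 0.1004; exp(−0.1004) = 0.9045.
C = 0.003977 × 0.9045 = 0.00360 kg/m³.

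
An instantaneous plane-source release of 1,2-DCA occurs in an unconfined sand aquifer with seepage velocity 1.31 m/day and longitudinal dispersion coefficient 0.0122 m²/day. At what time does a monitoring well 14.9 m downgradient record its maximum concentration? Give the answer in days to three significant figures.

11.4 days

For the 1D instantaneous-source solution, setting ∂C/∂t = 0 at fixed x gives v²t² + 2Dt − x² = 0, so t = (√(D² + v²x²) − D)/v².
√(D² + v²x²) = √(0.0122² + 1.31² × 14.9²) = 19.52; v² = 1.7161.
t = (19.52 − 0.0122)/1.7161 = 11.4 days (vs. the pure-advection estimate x/v = 11.4 d).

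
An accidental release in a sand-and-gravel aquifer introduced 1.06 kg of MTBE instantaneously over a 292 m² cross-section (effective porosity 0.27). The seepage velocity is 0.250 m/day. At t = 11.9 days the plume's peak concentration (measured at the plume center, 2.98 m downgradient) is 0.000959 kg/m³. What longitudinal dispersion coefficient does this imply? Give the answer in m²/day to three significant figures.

At the plume center C_max = M/(n_e·A·√(4πDt)), so D = M²/(4πt·(n_e·A·C_max)²).
n_e·A·C_max = 0.27 × 292 × 0.000959 = 0.07561 kg/m.
D = 1.06²/(4π × 11.9 × 0.07561²) = 1.31 m²/day.

1.31 m²/day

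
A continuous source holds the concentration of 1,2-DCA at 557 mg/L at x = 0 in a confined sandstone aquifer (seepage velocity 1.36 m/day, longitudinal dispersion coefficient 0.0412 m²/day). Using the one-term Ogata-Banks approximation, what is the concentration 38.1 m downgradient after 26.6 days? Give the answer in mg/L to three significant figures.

For a continuous step input, C/C₀ ≈ ½·erfc((x−vt)/(2√(Dt))).
vt = 1.36 × 26.6 = 36.176 m and 2√(Dt) = 2√(0.0412 × 26.6) = 2.094 m.
Argument (x−vt)/(2√(Dt)) = (38.1 − 36.176)/2.094 = 0.9188; ½·erfc(0.9188) = 0.09691.
C = 557 × 0.09691 = 54.0 mg/L.

54.0 mg/L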